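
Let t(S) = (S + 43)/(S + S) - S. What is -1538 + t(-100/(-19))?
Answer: -5846977/3800 ≈ -1538.7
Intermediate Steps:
t(S) = -S + (43 + S)/(2*S) (t(S) = (43 + S)/((2*S)) - S = (43 + S)*(1/(2*S)) - S = (43 + S)/(2*S) - S = -S + (43 + S)/(2*S))
-1538 + t(-100/(-19)) = -1538 + (½ - (-100)/(-19) + 43/(2*((-100/(-19))))) = -1538 + (½ - (-100)*(-1)/19 + 43/(2*((-100*(-1/19))))) = -1538 + (½ - 1*100/19 + 43/(2*(100/19))) = -1538 + (½ - 100/19 + (43/2)*(19/100)) = -1538 + (½ - 100/19 + 817/200) = -1538 - 2577/3800 = -5846977/3800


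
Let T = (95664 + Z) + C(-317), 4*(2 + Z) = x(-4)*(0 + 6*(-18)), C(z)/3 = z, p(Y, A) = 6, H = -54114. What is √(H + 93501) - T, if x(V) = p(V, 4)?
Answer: -94549 + √39387 ≈ -94351.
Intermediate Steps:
x(V) = 6
C(z) = 3*z
Z = -164 (Z = -2 + (6*(0 + 6*(-18)))/4 = -2 + (6*(0 - 108))/4 = -2 + (6*(-108))/4 = -2 + (¼)*(-648) = -2 - 162 = -164)
T = 94549 (T = (95664 - 164) + 3*(-317) = 95500 - 951 = 94549)
√(H + 93501) - T = √(-54114 + 93501) - 1*94549 = √39387 - 94549 = -94549 + √39387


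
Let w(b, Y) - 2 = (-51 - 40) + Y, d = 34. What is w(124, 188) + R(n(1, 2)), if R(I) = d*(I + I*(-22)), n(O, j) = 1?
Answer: -615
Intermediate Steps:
w(b, Y) = -89 + Y (w(b, Y) = 2 + ((-51 - 40) + Y) = 2 + (-91 + Y) = -89 + Y)
R(I) = -714*I (R(I) = 34*(I + I*(-22)) = 34*(I - 22*I) = 34*(-21*I) = -714*I)
w(124, 188) + R(n(1, 2)) = (-89 + 188) - 714*1 = 99 - 714 = -615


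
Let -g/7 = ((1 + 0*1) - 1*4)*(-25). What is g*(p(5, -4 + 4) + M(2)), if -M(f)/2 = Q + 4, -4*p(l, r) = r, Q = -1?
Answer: 3150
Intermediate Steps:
p(l, r) = -r/4
g = -525 (g = -7*((1 + 0*1) - 1*4)*(-25) = -7*((1 + 0) - 4)*(-25) = -7*(1 - 4)*(-25) = -(-21)*(-25) = -7*75 = -525)
M(f) = -6 (M(f) = -2*(-1 + 4) = -2*3 = -6)
g*(p(5, -4 + 4) + M(2)) = -525*(-(-4 + 4)/4 - 6) = -525*(-¼*0 - 6) = -525*(0 - 6) = -525*(-6) = 3150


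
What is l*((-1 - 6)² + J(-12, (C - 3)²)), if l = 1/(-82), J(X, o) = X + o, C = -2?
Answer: -31/41 ≈ -0.75610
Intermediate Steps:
l = -1/82 ≈ -0.012195
l*((-1 - 6)² + J(-12, (C - 3)²)) = -((-1 - 6)² + (-12 + (-2 - 3)²))/82 = -((-7)² + (-12 + (-5)²))/82 = -(49 + (-12 + 25))/82 = -(49 + 13)/82 = -1/82*62 = -31/41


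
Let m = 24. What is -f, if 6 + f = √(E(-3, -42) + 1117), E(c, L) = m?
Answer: 6 - √1141 ≈ -27.779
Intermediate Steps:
E(c, L) = 24
f = -6 + √1141 (f = -6 + √(24 + 1117) = -6 + √1141 ≈ 27.779)
-f = -(-6 + √1141) = 6 - √1141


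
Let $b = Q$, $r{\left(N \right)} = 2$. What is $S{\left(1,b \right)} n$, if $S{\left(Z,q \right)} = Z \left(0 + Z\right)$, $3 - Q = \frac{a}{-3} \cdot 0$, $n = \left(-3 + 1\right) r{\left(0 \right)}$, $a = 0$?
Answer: $-4$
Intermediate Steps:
$n = -4$ ($n = \left(-3 + 1\right) 2 = \left(-2\right) 2 = -4$)
$Q = 3$ ($Q = 3 - \frac{0}{-3} \cdot 0 = 3 - 0 \left(- \frac{1}{3}\right) 0 = 3 - 0 \cdot 0 = 3 - 0 = 3 + 0 = 3$)
$b = 3$
$S{\left(Z,q \right)} = Z^{2}$ ($S{\left(Z,q \right)} = Z Z = Z^{2}$)
$S{\left(1,b \right)} n = 1^{2} \left(-4\right) = 1 \left(-4\right) = -4$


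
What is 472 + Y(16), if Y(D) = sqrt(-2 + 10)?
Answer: 472 + 2*sqrt(2) ≈ 474.83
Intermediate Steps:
Y(D) = 2*sqrt(2) (Y(D) = sqrt(8) = 2*sqrt(2))
472 + Y(16) = 472 + 2*sqrt(2)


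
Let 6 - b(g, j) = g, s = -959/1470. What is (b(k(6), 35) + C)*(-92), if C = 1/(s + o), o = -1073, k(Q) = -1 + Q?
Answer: -20723644/225467 ≈ -91.914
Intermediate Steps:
s = -137/210 (s = -959*1/1470 = -137/210 ≈ -0.65238)
b(g, j) = 6 - g
C = -210/225467 (C = 1/(-137/210 - 1073) = 1/(-225467/210) = -210/225467 ≈ -0.00093140)
(b(k(6), 35) + C)*(-92) = ((6 - (-1 + 6)) - 210/225467)*(-92) = ((6 - 1*5) - 210/225467)*(-92) = ((6 - 5) - 210/225467)*(-92) = (1 - 210/225467)*(-92) = (225257/225467)*(-92) = -20723644/225467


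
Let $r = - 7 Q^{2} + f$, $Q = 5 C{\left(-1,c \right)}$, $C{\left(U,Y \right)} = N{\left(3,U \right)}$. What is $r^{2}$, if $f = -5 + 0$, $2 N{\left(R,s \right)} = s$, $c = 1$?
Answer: $\frac{38025}{16} \approx 2376.6$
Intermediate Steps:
$N{\left(R,s \right)} = \frac{s}{2}$
$C{\left(U,Y \right)} = \frac{U}{2}$
$f = -5$
$Q = - \frac{5}{2}$ ($Q = 5 \cdot \frac{1}{2} \left(-1\right) = 5 \left(- \frac{1}{2}\right) = - \frac{5}{2} \approx -2.5$)
$r = - \frac{195}{4}$ ($r = - 7 \left(- \frac{5}{2}\right)^{2} - 5 = \left(-7\right) \frac{25}{4} - 5 = - \frac{175}{4} - 5 = - \frac{195}{4} \approx -48.75$)
$r^{2} = \left(- \frac{195}{4}\right)^{2} = \frac{38025}{16}$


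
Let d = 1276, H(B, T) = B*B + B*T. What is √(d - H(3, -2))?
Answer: √1273 ≈ 35.679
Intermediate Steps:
H(B, T) = B² + B*T
√(d - H(3, -2)) = √(1276 - 3*(3 - 2)) = √(1276 - 3) = √1273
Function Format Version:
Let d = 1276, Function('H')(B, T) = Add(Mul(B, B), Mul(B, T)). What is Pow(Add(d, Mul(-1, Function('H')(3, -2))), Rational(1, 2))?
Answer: Pow(1273, Rational(1, 2)) ≈ 35.679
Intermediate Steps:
Function('H')(B, T) = Add(Pow(B, 2), Mul(B, T))
Pow(Add(d, Mul(-1, Function('H')(3, -2))), Rational(1, 2)) = Pow(Add(1276, Mul(-1, Mul(3, Add(3, -2)))), Rational(1, 2)) = Pow(Add(1276, Mul(-1, Mul(3, 1))), Rational(1, 2)) = Pow(Add(1276, Mul(-1, 3)), Rational(1, 2)) = Pow(Add(1276, -3), Rational(1, 2)) = Pow(1273, Rational(1, 2))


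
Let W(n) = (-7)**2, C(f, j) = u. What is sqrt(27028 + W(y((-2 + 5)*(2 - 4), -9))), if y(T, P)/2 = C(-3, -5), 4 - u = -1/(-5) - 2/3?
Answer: sqrt(27077) ≈ 164.55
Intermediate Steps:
u = 67/15 (u = 4 - (-1/(-5) - 2/3) = 4 - (-1*(-1/5) - 2*1/3) = 4 - (1/5 - 2/3) = 4 - 1*(-7/15) = 4 + 7/15 = 67/15 ≈ 4.4667)
C(f, j) = 67/15
y(T, P) = 134/15 (y(T, P) = 2*(67/15) = 134/15)
W(n) = 49
sqrt(27028 + W(y((-2 + 5)*(2 - 4), -9))) = sqrt(27028 + 49) = sqrt(27077)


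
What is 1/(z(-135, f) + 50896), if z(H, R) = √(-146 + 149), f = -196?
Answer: 50896/2590402813 - √3/2590402813 ≈ 1.9647e-5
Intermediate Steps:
z(H, R) = √3
1/(z(-135, f) + 50896) = 1/(√3 + 50896) = 1/(50896 + √3)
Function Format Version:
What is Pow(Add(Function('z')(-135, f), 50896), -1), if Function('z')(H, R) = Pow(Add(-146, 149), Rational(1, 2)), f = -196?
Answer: Add(Rational(50896, 2590402813), Mul(Rational(-1, 2590402813), Pow(3, Rational(1, 2)))) ≈ 1.9647e-5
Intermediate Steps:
Function('z')(H, R) = Pow(3, Rational(1, 2))
Pow(Add(Function('z')(-135, f), 50896), -1) = Pow(Add(Pow(3, Rational(1, 2)), 50896), -1) = Pow(Add(50896, Pow(3, Rational(1, 2))), -1)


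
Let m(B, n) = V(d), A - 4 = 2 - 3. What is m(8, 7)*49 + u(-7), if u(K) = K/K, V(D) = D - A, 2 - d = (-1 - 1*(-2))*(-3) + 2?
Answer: 1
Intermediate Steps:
A = 3 (A = 4 + (2 - 3) = 4 - 1 = 3)
d = 3 (d = 2 - ((-1 - 1*(-2))*(-3) + 2) = 2 - ((-1 + 2)*(-3) + 2) = 2 - (1*(-3) + 2) = 2 - (-3 + 2) = 2 - 1*(-1) = 2 + 1 = 3)
V(D) = -3 + D (V(D) = D - 1*3 = D - 3 = -3 + D)
u(K) = 1
m(B, n) = 0 (m(B, n) = -3 + 3 = 0)
m(8, 7)*49 + u(-7) = 0*49 + 1 = 0 + 1 = 1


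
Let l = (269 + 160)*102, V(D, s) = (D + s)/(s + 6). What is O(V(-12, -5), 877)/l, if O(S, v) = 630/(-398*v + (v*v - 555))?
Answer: 35/1019872568 ≈ 3.4318e-8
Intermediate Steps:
V(D, s) = (D + s)/(6 + s)
l = 43758 (l = 429*102 = 43758)
O(S, v) = 630/(-555 + v**2 - 398*v) (O(S, v) = 630/(-398*v + (v**2 - 555)) = 630/(-398*v + (-555 + v**2)) = 630/(-555 + v**2 - 398*v))
O(V(-12, -5), 877)/l = (630/(-555 + 877**2 - 398*877))/43758 = (630/(-555 + 769129 - 349046))*(1/43758) = (630/419528)*(1/43758) = (630*(1/419528))*(1/43758) = (315/209764)*(1/43758) = 35/1019872568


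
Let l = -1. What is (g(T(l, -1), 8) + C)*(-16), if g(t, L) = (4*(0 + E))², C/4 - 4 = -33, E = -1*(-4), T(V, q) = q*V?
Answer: -2240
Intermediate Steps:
T(V, q) = V*q
E = 4
C = -116 (C = 16 + 4*(-33) = 16 - 132 = -116)
g(t, L) = 256 (g(t, L) = (4*(0 + 4))² = (4*4)² = 16² = 256)
(g(T(l, -1), 8) + C)*(-16) = (256 - 116)*(-16) = 140*(-16) = -2240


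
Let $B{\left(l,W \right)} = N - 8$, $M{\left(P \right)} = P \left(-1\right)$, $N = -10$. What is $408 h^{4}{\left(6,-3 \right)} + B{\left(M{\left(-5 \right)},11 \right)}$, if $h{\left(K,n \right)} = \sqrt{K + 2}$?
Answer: $26094$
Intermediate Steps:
$M{\left(P \right)} = - P$
$h{\left(K,n \right)} = \sqrt{2 + K}$
$B{\left(l,W \right)} = -18$ ($B{\left(l,W \right)} = -10 - 8 = -18$)
$408 h^{4}{\left(6,-3 \right)} + B{\left(M{\left(-5 \right)},11 \right)} = 408 \left(\sqrt{2 + 6}\right)^{4} - 18 = 408 \left(\sqrt{8}\right)^{4} - 18 = 408 \left(2 \sqrt{2}\right)^{4} - 18 = 408 \cdot 64 - 18 = 26112 - 18 = 26094$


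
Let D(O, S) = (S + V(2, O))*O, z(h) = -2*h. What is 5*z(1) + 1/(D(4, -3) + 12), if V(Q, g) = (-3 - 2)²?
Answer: -999/100 ≈ -9.9900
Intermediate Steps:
V(Q, g) = 25 (V(Q, g) = (-5)² = 25)
D(O, S) = O*(25 + S) (D(O, S) = (S + 25)*O = (25 + S)*O = O*(25 + S))
5*z(1) + 1/(D(4, -3) + 12) = 5*(-2*1) + 1/(4*(25 - 3) + 12) = 5*(-2) + 1/(4*22 + 12) = -10 + 1/(88 + 12) = -10 + 1/100 = -999/100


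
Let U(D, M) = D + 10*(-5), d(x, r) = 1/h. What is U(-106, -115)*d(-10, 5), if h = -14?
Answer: 78/7 ≈ 11.143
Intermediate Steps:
d(x, r) = -1/14 (d(x, r) = 1/(-14) = -1/14)
U(D, M) = -50 + D (U(D, M) = D - 50 = -50 + D)
U(-106, -115)*d(-10, 5) = (-50 - 106)*(-1/14) = -156*(-1/14) = 78/7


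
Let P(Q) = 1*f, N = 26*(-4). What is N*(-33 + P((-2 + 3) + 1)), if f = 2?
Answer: 3224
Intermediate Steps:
N = -104
P(Q) = 2 (P(Q) = 1*2 = 2)
N*(-33 + P((-2 + 3) + 1)) = -104*(-33 + 2) = -104*(-31) = 3224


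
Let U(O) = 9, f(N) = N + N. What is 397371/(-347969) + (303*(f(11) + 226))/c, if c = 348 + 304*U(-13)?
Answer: 2076857531/89428033 ≈ 23.224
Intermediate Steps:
f(N) = 2*N
c = 3084 (c = 348 + 304*9 = 348 + 2736 = 3084)
397371/(-347969) + (303*(f(11) + 226))/c = 397371/(-347969) + (303*(2*11 + 226))/3084 = 397371*(-1/347969) + (303*(22 + 226))*(1/3084) = -397371/347969 + (303*248)*(1/3084) = -397371/347969 + 75144*(1/3084) = -397371/347969 + 6262/257 = 2076857531/89428033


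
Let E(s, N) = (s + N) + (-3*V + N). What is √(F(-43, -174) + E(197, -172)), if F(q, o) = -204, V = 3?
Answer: 6*I*√10 ≈ 18.974*I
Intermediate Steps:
E(s, N) = -9 + s + 2*N (E(s, N) = (s + N) + (-3*3 + N) = (N + s) + (-9 + N) = -9 + s + 2*N)
√(F(-43, -174) + E(197, -172)) = √(-204 + (-9 + 197 + 2*(-172))) = √(-204 + (-9 + 197 - 344)) = √(-204 - 156) = √(-360) = 6*I*√10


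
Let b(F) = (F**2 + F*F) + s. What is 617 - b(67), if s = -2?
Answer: -8359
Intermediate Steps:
b(F) = -2 + 2*F**2 (b(F) = (F**2 + F*F) - 2 = (F**2 + F**2) - 2 = 2*F**2 - 2 = -2 + 2*F**2)
617 - b(67) = 617 - (-2 + 2*67**2) = 617 - (-2 + 2*4489) = 617 - (-2 + 8978) = 617 - 1*8976 = 617 - 8976 = -8359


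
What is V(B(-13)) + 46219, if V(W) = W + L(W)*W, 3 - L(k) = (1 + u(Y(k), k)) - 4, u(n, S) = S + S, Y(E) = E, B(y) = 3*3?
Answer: 46120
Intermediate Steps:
B(y) = 9
u(n, S) = 2*S
L(k) = 6 - 2*k (L(k) = 3 - ((1 + 2*k) - 4) = 3 - (-3 + 2*k) = 3 + (3 - 2*k) = 6 - 2*k)
V(W) = W + W*(6 - 2*W) (V(W) = W + (6 - 2*W)*W = W + W*(6 - 2*W))
V(B(-13)) + 46219 = 9*(7 - 2*9) + 46219 = 9*(7 - 18) + 46219 = 9*(-11) + 46219 = -99 + 46219 = 46120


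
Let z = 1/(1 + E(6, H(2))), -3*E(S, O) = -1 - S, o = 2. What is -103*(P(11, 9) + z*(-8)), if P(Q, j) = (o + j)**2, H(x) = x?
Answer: -61079/5 ≈ -12216.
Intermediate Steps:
E(S, O) = 1/3 + S/3 (E(S, O) = -(-1 - S)/3 = 1/3 + S/3)
z = 3/10 (z = 1/(1 + (1/3 + (1/3)*6)) = 1/(1 + (1/3 + 2)) = 1/(1 + 7/3) = 1/(10/3) = 3/10 ≈ 0.30000)
P(Q, j) = (2 + j)**2
-103*(P(11, 9) + z*(-8)) = -103*((2 + 9)**2 + (3/10)*(-8)) = -103*(11**2 - 12/5) = -103*(121 - 12/5) = -103*593/5 = -61079/5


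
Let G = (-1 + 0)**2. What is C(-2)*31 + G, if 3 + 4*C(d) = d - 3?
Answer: -61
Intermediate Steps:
C(d) = -3/2 + d/4 (C(d) = -3/4 + (d - 3)/4 = -3/4 + (-3 + d)/4 = -3/4 + (-3/4 + d/4) = -3/2 + d/4)
G = 1 (G = (-1)**2 = 1)
C(-2)*31 + G = (-3/2 + (1/4)*(-2))*31 + 1 = (-3/2 - 1/2)*31 + 1 = -2*31 + 1 = -62 + 1 = -61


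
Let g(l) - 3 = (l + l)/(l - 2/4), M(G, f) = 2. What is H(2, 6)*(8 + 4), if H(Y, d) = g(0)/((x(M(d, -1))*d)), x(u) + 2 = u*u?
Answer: 3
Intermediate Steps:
x(u) = -2 + u**2 (x(u) = -2 + u*u = -2 + u**2)
g(l) = 3 + 2*l/(-1/2 + l) (g(l) = 3 + (l + l)/(l - 2/4) = 3 + (2*l)/(l - 2*1/4) = 3 + (2*l)/(l - 1/2) = 3 + (2*l)/(-1/2 + l) = 3 + 2*l/(-1/2 + l))
H(Y, d) = 3/(2*d) (H(Y, d) = ((-3 + 10*0)/(-1 + 2*0))/(((-2 + 2**2)*d)) = ((-3 + 0)/(-1 + 0))/(((-2 + 4)*d)) = (-3/(-1))/((2*d)) = (-1*(-3))*(1/(2*d)) = 3*(1/(2*d)) = 3/(2*d))
H(2, 6)*(8 + 4) = ((3/2)/6)*(8 + 4) = ((3/2)*(1/6))*12 = (1/4)*12 = 3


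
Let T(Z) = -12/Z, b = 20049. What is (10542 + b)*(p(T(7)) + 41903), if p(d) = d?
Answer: 8972615619/7 ≈ 1.2818e+9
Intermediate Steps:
(10542 + b)*(p(T(7)) + 41903) = (10542 + 20049)*(-12/7 + 41903) = 30591*(-12*⅐ + 41903) = 30591*(-12/7 + 41903) = 30591*(293309/7) = 8972615619/7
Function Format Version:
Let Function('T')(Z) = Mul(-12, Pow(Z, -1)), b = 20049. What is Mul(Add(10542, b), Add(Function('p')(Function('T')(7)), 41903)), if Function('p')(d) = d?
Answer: Rational(8972615619, 7) ≈ 1.2818e+9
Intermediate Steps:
Mul(Add(10542, b), Add(Function('p')(Function('T')(7)), 41903)) = Mul(Add(10542, 20049), Add(Mul(-12, Pow(7, -1)), 41903)) = Mul(30591, Add(Mul(-12, Rational(1, 7)), 41903)) = Mul(30591, Add(Rational(-12, 7), 41903)) = Mul(30591, Rational(293309, 7)) = Rational(8972615619, 7)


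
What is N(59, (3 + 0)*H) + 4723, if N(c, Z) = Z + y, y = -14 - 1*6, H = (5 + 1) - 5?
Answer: 4706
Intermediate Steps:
H = 1 (H = 6 - 5 = 1)
y = -20 (y = -14 - 6 = -20)
N(c, Z) = -20 + Z (N(c, Z) = Z - 20 = -20 + Z)
N(59, (3 + 0)*H) + 4723 = (-20 + (3 + 0)*1) + 4723 = (-20 + 3*1) + 4723 = (-20 + 3) + 4723 = -17 + 4723 = 4706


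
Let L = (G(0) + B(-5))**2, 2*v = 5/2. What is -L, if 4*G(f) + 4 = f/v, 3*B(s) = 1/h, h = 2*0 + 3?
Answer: -64/81 ≈ -0.79012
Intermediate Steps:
v = 5/4 (v = (5/2)/2 = (5*(1/2))/2 = (1/2)*(5/2) = 5/4 ≈ 1.2500)
h = 3 (h = 0 + 3 = 3)
B(s) = 1/9 (B(s) = (1/3)/3 = (1/3)*(1/3) = 1/9)
G(f) = -1 + f/5 (G(f) = -1 + (f/(5/4))/4 = -1 + (f*(4/5))/4 = -1 + (4*f/5)/4 = -1 + f/5)
L = 64/81 (L = ((-1 + (1/5)*0) + 1/9)**2 = ((-1 + 0) + 1/9)**2 = (-1 + 1/9)**2 = (-8/9)**2 = 64/81 ≈ 0.79012)
-L = -1*64/81 = -64/81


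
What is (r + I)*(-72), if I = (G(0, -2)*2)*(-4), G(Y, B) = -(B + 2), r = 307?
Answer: -22104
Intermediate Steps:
G(Y, B) = -2 - B (G(Y, B) = -(2 + B) = -2 - B)
I = 0 (I = ((-2 - 1*(-2))*2)*(-4) = ((-2 + 2)*2)*(-4) = (0*2)*(-4) = 0*(-4) = 0)
(r + I)*(-72) = (307 + 0)*(-72) = 307*(-72) = -22104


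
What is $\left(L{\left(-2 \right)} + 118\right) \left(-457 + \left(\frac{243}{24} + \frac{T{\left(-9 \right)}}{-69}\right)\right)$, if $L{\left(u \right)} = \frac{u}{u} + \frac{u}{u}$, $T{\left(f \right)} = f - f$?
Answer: $-53625$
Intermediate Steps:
$T{\left(f \right)} = 0$
$L{\left(u \right)} = 2$ ($L{\left(u \right)} = 1 + 1 = 2$)
$\left(L{\left(-2 \right)} + 118\right) \left(-457 + \left(\frac{243}{24} + \frac{T{\left(-9 \right)}}{-69}\right)\right) = \left(2 + 118\right) \left(-457 + \left(\frac{243}{24} + \frac{0}{-69}\right)\right) = 120 \left(-457 + \left(243 \cdot \frac{1}{24} + 0 \left(- \frac{1}{69}\right)\right)\right) = 120 \left(-457 + \left(\frac{81}{8} + 0\right)\right) = 120 \left(-457 + \frac{81}{8}\right) = 120 \left(- \frac{3575}{8}\right) = -53625$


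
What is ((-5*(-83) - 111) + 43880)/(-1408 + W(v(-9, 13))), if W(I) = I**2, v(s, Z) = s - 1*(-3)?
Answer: -1578/49 ≈ -32.204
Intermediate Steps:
v(s, Z) = 3 + s (v(s, Z) = s + 3 = 3 + s)
((-5*(-83) - 111) + 43880)/(-1408 + W(v(-9, 13))) = ((-5*(-83) - 111) + 43880)/(-1408 + (3 - 9)**2) = ((415 - 111) + 43880)/(-1408 + (-6)**2) = (304 + 43880)/(-1408 + 36) = 44184/(-1372) = 44184*(-1/1372) = -1578/49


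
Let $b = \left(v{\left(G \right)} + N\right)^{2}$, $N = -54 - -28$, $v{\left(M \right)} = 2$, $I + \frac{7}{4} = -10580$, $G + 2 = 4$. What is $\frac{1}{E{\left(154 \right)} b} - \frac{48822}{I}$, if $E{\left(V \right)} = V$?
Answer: $\frac{1924763231}{417174912} \approx 4.6138$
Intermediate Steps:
$G = 2$ ($G = -2 + 4 = 2$)
$I = - \frac{42327}{4}$ ($I = - \frac{7}{4} - 10580 = - \frac{42327}{4} \approx -10582.0$)
$N = -26$ ($N = -54 + 28 = -26$)
$b = 576$ ($b = \left(2 - 26\right)^{2} = \left(-24\right)^{2} = 576$)
$\frac{1}{E{\left(154 \right)} b} - \frac{48822}{I} = \frac{1}{154 \cdot 576} - \frac{48822}{- \frac{42327}{4}} = \frac{1}{154} \cdot \frac{1}{576} - - \frac{65096}{14109} = \frac{1}{88704} + \frac{65096}{14109} = \frac{1924763231}{417174912}$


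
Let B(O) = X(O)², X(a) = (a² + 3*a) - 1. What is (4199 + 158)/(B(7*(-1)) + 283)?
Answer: 4357/1012 ≈ 4.3053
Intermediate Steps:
X(a) = -1 + a² + 3*a
B(O) = (-1 + O² + 3*O)²
(4199 + 158)/(B(7*(-1)) + 283) = (4199 + 158)/((-1 + (7*(-1))² + 3*(7*(-1)))² + 283) = 4357/((-1 + (-7)² + 3*(-7))² + 283) = 4357/((-1 + 49 - 21)² + 283) = 4357/(27² + 283) = 4357/(729 + 283) = 4357/1012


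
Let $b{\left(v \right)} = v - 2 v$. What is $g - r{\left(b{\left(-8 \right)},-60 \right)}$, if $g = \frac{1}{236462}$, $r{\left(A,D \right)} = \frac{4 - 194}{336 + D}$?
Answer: $\frac{5616007}{8157939} \approx 0.68841$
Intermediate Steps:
$b{\left(v \right)} = - v$
$r{\left(A,D \right)} = - \frac{190}{336 + D}$
$g = \frac{1}{236462} \approx 4.229 \cdot 10^{-6}$
$g - r{\left(b{\left(-8 \right)},-60 \right)} = \frac{1}{236462} - - \frac{190}{336 - 60} = \frac{1}{236462} - - \frac{190}{276} = \frac{1}{236462} - \left(-190\right) \frac{1}{276} = \frac{1}{236462} - - \frac{95}{138} = \frac{1}{236462} + \frac{95}{138} = \frac{5616007}{8157939}$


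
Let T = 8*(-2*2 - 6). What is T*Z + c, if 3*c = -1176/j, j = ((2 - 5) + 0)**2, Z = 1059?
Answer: -762872/9 ≈ -84764.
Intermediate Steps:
j = 9 (j = (-3 + 0)**2 = (-3)**2 = 9)
c = -392/9 (c = (-1176/9)/3 = (-1176*1/9)/3 = (1/3)*(-392/3) = -392/9 ≈ -43.556)
T = -80 (T = 8*(-4 - 6) = 8*(-10) = -80)
T*Z + c = -80*1059 - 392/9 = -84720 - 392/9 = -762872/9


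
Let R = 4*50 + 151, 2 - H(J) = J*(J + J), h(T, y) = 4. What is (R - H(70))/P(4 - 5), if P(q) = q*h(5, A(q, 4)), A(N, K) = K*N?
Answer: -10149/4 ≈ -2537.3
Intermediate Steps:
H(J) = 2 - 2*J**2 (H(J) = 2 - J*(J + J) = 2 - J*2*J = 2 - 2*J**2)
R = 351 (R = 200 + 151 = 351)
P(q) = 4*q (P(q) = q*4 = 4*q)
(R - H(70))/P(4 - 5) = (351 - (2 - 2*70**2))/((4*(4 - 5))) = (351 - (2 - 2*4900))/((4*(-1))) = (351 - (2 - 9800))/(-4) = (351 - 1*(-9798))*(-1/4) = (351 + 9798)*(-1/4) = 10149*(-1/4) = -10149/4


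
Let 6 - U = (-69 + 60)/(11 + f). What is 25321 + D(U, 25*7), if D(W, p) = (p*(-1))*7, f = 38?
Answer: 24096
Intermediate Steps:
U = 303/49 (U = 6 - (-69 + 60)/(11 + 38) = 6 - (-9)/49 = 6 - 1*(-9/49) = 6 + 9/49 = 303/49 ≈ 6.1837)
D(W, p) = -7*p (D(W, p) = -p*7 = -7*p)
25321 + D(U, 25*7) = 25321 - 175*7 = 25321 - 7*175 = 25321 - 1225 = 24096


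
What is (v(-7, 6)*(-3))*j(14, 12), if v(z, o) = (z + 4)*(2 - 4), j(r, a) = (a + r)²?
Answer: -12168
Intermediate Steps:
v(z, o) = -8 - 2*z (v(z, o) = (4 + z)*(-2) = -8 - 2*z)
(v(-7, 6)*(-3))*j(14, 12) = ((-8 - 2*(-7))*(-3))*(12 + 14)² = ((-8 + 14)*(-3))*26² = (6*(-3))*676 = -18*676 = -12168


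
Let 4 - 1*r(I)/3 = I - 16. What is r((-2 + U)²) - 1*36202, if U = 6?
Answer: -36190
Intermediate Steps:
r(I) = 60 - 3*I (r(I) = 12 - 3*(I - 16) = 12 - 3*(-16 + I) = 12 + (48 - 3*I) = 60 - 3*I)
r((-2 + U)²) - 1*36202 = (60 - 3*(-2 + 6)²) - 1*36202 = (60 - 3*4²) - 36202 = (60 - 3*16) - 36202 = (60 - 48) - 36202 = 12 - 36202 = -36190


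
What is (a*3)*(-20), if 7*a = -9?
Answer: 540/7 ≈ 77.143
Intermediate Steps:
a = -9/7 (a = (⅐)*(-9) = -9/7 ≈ -1.2857)
(a*3)*(-20) = -9/7*3*(-20) = -27/7*(-20) = 540/7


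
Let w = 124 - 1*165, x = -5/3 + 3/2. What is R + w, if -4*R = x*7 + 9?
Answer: -1031/24 ≈ -42.958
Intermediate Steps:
x = -⅙ (x = -5*⅓ + 3*(½) = -5/3 + 3/2 = -⅙ ≈ -0.16667)
R = -47/24 (R = -(-⅙*7 + 9)/4 = -(-7/6 + 9)/4 = -¼*47/6 = -47/24 ≈ -1.9583)
w = -41 (w = 124 - 165 = -41)
R + w = -47/24 - 41 = -1031/24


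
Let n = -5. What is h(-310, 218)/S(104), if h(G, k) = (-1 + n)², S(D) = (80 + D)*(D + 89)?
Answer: 9/8878 ≈ 0.0010137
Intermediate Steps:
S(D) = (80 + D)*(89 + D)
h(G, k) = 36 (h(G, k) = (-1 - 5)² = (-6)² = 36)
h(-310, 218)/S(104) = 36/(7120 + 104² + 169*104) = 36/(7120 + 10816 + 17576) = 36/35512 = 36*(1/35512) = 9/8878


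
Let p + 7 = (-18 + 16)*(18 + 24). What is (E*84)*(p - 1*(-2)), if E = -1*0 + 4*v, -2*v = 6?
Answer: 89712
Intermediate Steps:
v = -3 (v = -½*6 = -3)
E = -12 (E = -1*0 + 4*(-3) = 0 - 12 = -12)
p = -91 (p = -7 + (-18 + 16)*(18 + 24) = -7 - 2*42 = -7 - 84 = -91)
(E*84)*(p - 1*(-2)) = (-12*84)*(-91 - 1*(-2)) = -1008*(-91 + 2) = -1008*(-89) = 89712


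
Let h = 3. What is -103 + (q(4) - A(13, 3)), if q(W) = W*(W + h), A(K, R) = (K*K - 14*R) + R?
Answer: -205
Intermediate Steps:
A(K, R) = K**2 - 13*R (A(K, R) = (K**2 - 14*R) + R = K**2 - 13*R)
q(W) = W*(3 + W) (q(W) = W*(W + 3) = W*(3 + W))
-103 + (q(4) - A(13, 3)) = -103 + (4*(3 + 4) - (13**2 - 13*3)) = -103 + (4*7 - (169 - 39)) = -103 + (28 - 1*130) = -103 + (28 - 130) = -103 - 102 = -205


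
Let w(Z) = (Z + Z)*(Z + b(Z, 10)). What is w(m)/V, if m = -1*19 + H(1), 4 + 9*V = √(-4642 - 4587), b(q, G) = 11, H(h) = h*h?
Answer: -9072/9245 - 2268*I*√9229/9245 ≈ -0.98129 - 23.568*I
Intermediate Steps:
H(h) = h²
V = -4/9 + I*√9229/9 (V = -4/9 + √(-4642 - 4587)/9 = -4/9 + √(-9229)/9 = -4/9 + (I*√9229)/9 = -4/9 + I*√9229/9 ≈ -0.44444 + 10.674*I)
m = -18 (m = -1*19 + 1² = -19 + 1 = -18)
w(Z) = 2*Z*(11 + Z) (w(Z) = (Z + Z)*(Z + 11) = (2*Z)*(11 + Z) = 2*Z*(11 + Z))
w(m)/V = (2*(-18)*(11 - 18))/(-4/9 + I*√9229/9) = (2*(-18)*(-7))/(-4/9 + I*√9229/9) = 252/(-4/9 + I*√9229/9)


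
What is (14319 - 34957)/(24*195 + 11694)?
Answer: -10319/8187 ≈ -1.2604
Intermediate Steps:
(14319 - 34957)/(24*195 + 11694) = -20638/(4680 + 11694) = -20638/16374 = -20638*1/16374 = -10319/8187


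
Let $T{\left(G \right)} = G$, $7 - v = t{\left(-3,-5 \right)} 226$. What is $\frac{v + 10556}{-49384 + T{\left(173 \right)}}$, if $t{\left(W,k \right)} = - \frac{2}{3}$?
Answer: $- \frac{32141}{147633} \approx -0.21771$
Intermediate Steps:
$t{\left(W,k \right)} = - \frac{2}{3}$ ($t{\left(W,k \right)} = \left(-2\right) \frac{1}{3} = - \frac{2}{3}$)
$v = \frac{473}{3}$ ($v = 7 - \left(- \frac{2}{3}\right) 226 = 7 - - \frac{452}{3} = 7 + \frac{452}{3} = \frac{473}{3} \approx 157.67$)
$\frac{v + 10556}{-49384 + T{\left(173 \right)}} = \frac{\frac{473}{3} + 10556}{-49384 + 173} = \frac{32141}{3 \left(-49211\right)} = \frac{32141}{3} \left(- \frac{1}{49211}\right) = - \frac{32141}{147633}$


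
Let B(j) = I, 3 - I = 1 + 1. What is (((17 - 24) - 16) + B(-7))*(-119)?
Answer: 2618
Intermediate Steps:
I = 1 (I = 3 - (1 + 1) = 3 - 1*2 = 3 - 2 = 1)
B(j) = 1
(((17 - 24) - 16) + B(-7))*(-119) = (((17 - 24) - 16) + 1)*(-119) = ((-7 - 16) + 1)*(-119) = (-23 + 1)*(-119) = -22*(-119) = 2618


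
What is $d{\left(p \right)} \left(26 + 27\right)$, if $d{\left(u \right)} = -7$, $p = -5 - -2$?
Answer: $-371$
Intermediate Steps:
$p = -3$ ($p = -5 + 2 = -3$)
$d{\left(p \right)} \left(26 + 27\right) = - 7 \left(26 + 27\right) = \left(-7\right) 53 = -371$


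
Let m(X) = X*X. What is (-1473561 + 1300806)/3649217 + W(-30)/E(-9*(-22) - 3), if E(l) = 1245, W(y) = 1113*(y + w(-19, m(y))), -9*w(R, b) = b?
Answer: -3201335077/27535001 ≈ -116.26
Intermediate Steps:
m(X) = X²
w(R, b) = -b/9
W(y) = 1113*y - 371*y²/3 (W(y) = 1113*(y - y²/9) = 1113*y - 371*y²/3)
(-1473561 + 1300806)/3649217 + W(-30)/E(-9*(-22) - 3) = (-1473561 + 1300806)/3649217 + ((371/3)*(-30)*(9 - 1*(-30)))/1245 = -172755*1/3649217 + ((371/3)*(-30)*(9 + 30))*(1/1245) = -15705/331747 + ((371/3)*(-30)*39)*(1/1245) = -15705/331747 - 144690*1/1245 = -15705/331747 - 9646/83 = -3201335077/27535001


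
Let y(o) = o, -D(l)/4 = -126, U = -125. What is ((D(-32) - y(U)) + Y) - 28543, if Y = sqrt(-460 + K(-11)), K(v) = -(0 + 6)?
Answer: -27914 + I*sqrt(466) ≈ -27914.0 + 21.587*I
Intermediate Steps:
D(l) = 504 (D(l) = -4*(-126) = 504)
K(v) = -6 (K(v) = -1*6 = -6)
Y = I*sqrt(466) (Y = sqrt(-460 - 6) = sqrt(-466) = I*sqrt(466) ≈ 21.587*I)
((D(-32) - y(U)) + Y) - 28543 = ((504 - 1*(-125)) + I*sqrt(466)) - 28543 = ((504 + 125) + I*sqrt(466)) - 28543 = (629 + I*sqrt(466)) - 28543 = -27914 + I*sqrt(466)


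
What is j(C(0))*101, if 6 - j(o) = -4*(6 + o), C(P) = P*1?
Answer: 3030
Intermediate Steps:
C(P) = P
j(o) = 30 + 4*o (j(o) = 6 - (-4)*(6 + o) = 6 - (-24 - 4*o) = 6 + (24 + 4*o) = 30 + 4*o)
j(C(0))*101 = (30 + 4*0)*101 = (30 + 0)*101 = 30*101 = 3030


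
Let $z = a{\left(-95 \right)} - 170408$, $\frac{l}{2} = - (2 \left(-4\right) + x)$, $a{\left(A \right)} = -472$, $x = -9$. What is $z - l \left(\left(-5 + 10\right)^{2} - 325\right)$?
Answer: $-160680$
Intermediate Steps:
$l = 34$ ($l = 2 \left(- (2 \left(-4\right) - 9)\right) = 2 \left(- (-8 - 9)\right) = 2 \left(\left(-1\right) \left(-17\right)\right) = 2 \cdot 17 = 34$)
$z = -170880$ ($z = -472 - 170408 = -170880$)
$z - l \left(\left(-5 + 10\right)^{2} - 325\right) = -170880 - 34 \left(\left(-5 + 10\right)^{2} - 325\right) = -170880 - 34 \left(5^{2} - 325\right) = -170880 - 34 \left(25 - 325\right) = -170880 - 34 \left(-300\right) = -170880 - -10200 = -170880 + 10200 = -160680$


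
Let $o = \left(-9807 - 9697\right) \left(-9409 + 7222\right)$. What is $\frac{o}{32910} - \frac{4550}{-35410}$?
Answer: $\frac{25176201203}{19422385} \approx 1296.2$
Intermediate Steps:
$o = 42655248$ ($o = \left(-19504\right) \left(-2187\right) = 42655248$)
$\frac{o}{32910} - \frac{4550}{-35410} = \frac{42655248}{32910} - \frac{4550}{-35410} = 42655248 \cdot \frac{1}{32910} - - \frac{455}{3541} = \frac{7109208}{5485} + \frac{455}{3541} = \frac{25176201203}{19422385}$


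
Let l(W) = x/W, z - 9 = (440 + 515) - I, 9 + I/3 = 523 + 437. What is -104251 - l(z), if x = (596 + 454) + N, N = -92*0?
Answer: -196929089/1889 ≈ -1.0425e+5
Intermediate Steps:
N = 0
I = 2853 (I = -27 + 3*(523 + 437) = -27 + 3*960 = -27 + 2880 = 2853)
x = 1050 (x = (596 + 454) + 0 = 1050 + 0 = 1050)
z = -1889 (z = 9 + ((440 + 515) - 1*2853) = 9 + (955 - 2853) = 9 - 1898 = -1889)
l(W) = 1050/W
-104251 - l(z) = -104251 - 1050/(-1889) = -104251 - 1050*(-1)/1889 = -104251 - 1*(-1050/1889) = -104251 + 1050/1889 = -196929089/1889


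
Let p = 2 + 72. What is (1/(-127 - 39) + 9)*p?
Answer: 55241/83 ≈ 665.55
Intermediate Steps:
p = 74
(1/(-127 - 39) + 9)*p = (1/(-127 - 39) + 9)*74 = (1/(-166) + 9)*74 = (-1/166 + 9)*74 = (1493/166)*74 = 55241/83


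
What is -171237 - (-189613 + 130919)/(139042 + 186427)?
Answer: -55732276459/325469 ≈ -1.7124e+5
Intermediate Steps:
-171237 - (-189613 + 130919)/(139042 + 186427) = -171237 - (-58694)/325469 = -171237 - 1*(-58694/325469) = -171237 + 58694/325469 = -55732276459/325469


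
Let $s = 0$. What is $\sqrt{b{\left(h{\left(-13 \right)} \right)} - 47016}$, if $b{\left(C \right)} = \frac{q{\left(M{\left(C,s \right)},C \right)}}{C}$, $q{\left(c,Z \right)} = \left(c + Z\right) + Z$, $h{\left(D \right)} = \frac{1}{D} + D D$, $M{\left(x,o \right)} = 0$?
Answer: $i \sqrt{47014} \approx 216.83 i$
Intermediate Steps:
$h{\left(D \right)} = \frac{1}{D} + D^{2}$
$q{\left(c,Z \right)} = c + 2 Z$ ($q{\left(c,Z \right)} = \left(Z + c\right) + Z = c + 2 Z$)
$b{\left(C \right)} = 2$ ($b{\left(C \right)} = \frac{0 + 2 C}{C} = \frac{2 C}{C} = 2$)
$\sqrt{b{\left(h{\left(-13 \right)} \right)} - 47016} = \sqrt{2 - 47016} = \sqrt{-47014} = i \sqrt{47014}$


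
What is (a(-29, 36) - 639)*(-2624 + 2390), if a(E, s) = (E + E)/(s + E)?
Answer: 1060254/7 ≈ 1.5146e+5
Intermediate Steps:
a(E, s) = 2*E/(E + s) (a(E, s) = (2*E)/(E + s) = 2*E/(E + s))
(a(-29, 36) - 639)*(-2624 + 2390) = (2*(-29)/(-29 + 36) - 639)*(-2624 + 2390) = (2*(-29)/7 - 639)*(-234) = (2*(-29)*(1/7) - 639)*(-234) = (-58/7 - 639)*(-234) = -4531/7*(-234) = 1060254/7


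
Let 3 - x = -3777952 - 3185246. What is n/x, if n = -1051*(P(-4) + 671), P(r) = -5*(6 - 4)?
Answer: -694711/6963201 ≈ -0.099769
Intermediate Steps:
P(r) = -10 (P(r) = -5*2 = -10)
x = 6963201 (x = 3 - (-3777952 - 3185246) = 3 - 1*(-6963198) = 3 + 6963198 = 6963201)
n = -694711 (n = -1051*(-10 + 671) = -1051*661 = -694711)
n/x = -694711/6963201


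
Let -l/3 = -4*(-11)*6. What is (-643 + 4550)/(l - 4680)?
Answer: -3907/5472 ≈ -0.71400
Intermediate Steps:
l = -792 (l = -3*(-4*(-11))*6 = -132*6 = -3*264 = -792)
(-643 + 4550)/(l - 4680) = (-643 + 4550)/(-792 - 4680) = 3907/(-5472) = 3907*(-1/5472) = -3907/5472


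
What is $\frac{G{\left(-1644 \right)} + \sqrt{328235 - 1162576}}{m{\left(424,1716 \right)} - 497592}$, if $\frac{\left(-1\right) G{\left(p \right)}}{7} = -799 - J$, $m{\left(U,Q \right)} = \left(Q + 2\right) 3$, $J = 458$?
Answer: $- \frac{2933}{164146} - \frac{i \sqrt{834341}}{492438} \approx -0.017868 - 0.0018549 i$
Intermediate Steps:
$m{\left(U,Q \right)} = 6 + 3 Q$ ($m{\left(U,Q \right)} = \left(2 + Q\right) 3 = 6 + 3 Q$)
$G{\left(p \right)} = 8799$ ($G{\left(p \right)} = - 7 \left(-799 - 458\right) = \left(-7\right) \left(-1257\right) = 8799$)
$\frac{G{\left(-1644 \right)} + \sqrt{328235 - 1162576}}{m{\left(424,1716 \right)} - 497592} = \frac{8799 + \sqrt{328235 - 1162576}}{\left(6 + 3 \cdot 1716\right) - 497592} = \frac{8799 + \sqrt{-834341}}{\left(6 + 5148\right) - 497592} = \frac{8799 + i \sqrt{834341}}{5154 - 497592} = \frac{8799 + i \sqrt{834341}}{-492438} = \left(8799 + i \sqrt{834341}\right) \left(- \frac{1}{492438}\right) = - \frac{2933}{164146} - \frac{i \sqrt{834341}}{492438}$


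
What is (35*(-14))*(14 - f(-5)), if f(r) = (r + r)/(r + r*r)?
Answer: -7105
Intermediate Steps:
f(r) = 2*r/(r + r²) (f(r) = (2*r)/(r + r²) = 2*r/(r + r²))
(35*(-14))*(14 - f(-5)) = (35*(-14))*(14 - 2/(1 - 5)) = -490*(14 - 2/(-4)) = -490*(14 - 2*(-1)/4) = -490*(14 - 1*(-½)) = -490*(14 + ½) = -490*29/2 = -7105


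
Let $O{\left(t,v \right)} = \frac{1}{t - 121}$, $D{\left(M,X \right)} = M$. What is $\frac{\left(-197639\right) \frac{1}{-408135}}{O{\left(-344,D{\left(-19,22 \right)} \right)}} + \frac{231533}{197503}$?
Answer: $- \frac{4025964470}{17972773} \approx -224.0$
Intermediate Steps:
$O{\left(t,v \right)} = \frac{1}{-121 + t}$
$\frac{\left(-197639\right) \frac{1}{-408135}}{O{\left(-344,D{\left(-19,22 \right)} \right)}} + \frac{231533}{197503} = \frac{\left(-197639\right) \frac{1}{-408135}}{\frac{1}{-121 - 344}} + \frac{231533}{197503} = \frac{\left(-197639\right) \left(- \frac{1}{408135}\right)}{\frac{1}{-465}} + 231533 \cdot \frac{1}{197503} = \frac{661}{1365 \left(- \frac{1}{465}\right)} + \frac{231533}{197503} = \frac{661}{1365} \left(-465\right) + \frac{231533}{197503} = - \frac{20491}{91} + \frac{231533}{197503} = - \frac{4025964470}{17972773}$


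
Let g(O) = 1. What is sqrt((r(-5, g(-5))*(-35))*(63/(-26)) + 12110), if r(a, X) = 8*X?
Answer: 25*sqrt(3458)/13 ≈ 113.09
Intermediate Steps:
sqrt((r(-5, g(-5))*(-35))*(63/(-26)) + 12110) = sqrt(((8*1)*(-35))*(63/(-26)) + 12110) = sqrt((8*(-35))*(63*(-1/26)) + 12110) = sqrt(-280*(-63/26) + 12110) = sqrt(8820/13 + 12110) = sqrt(166250/13) = 25*sqrt(3458)/13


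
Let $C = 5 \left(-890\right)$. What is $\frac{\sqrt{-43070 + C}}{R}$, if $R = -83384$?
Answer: $- \frac{3 i \sqrt{330}}{20846} \approx - 0.0026143 i$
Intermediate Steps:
$C = -4450$
$\frac{\sqrt{-43070 + C}}{R} = \frac{\sqrt{-43070 - 4450}}{-83384} = \sqrt{-47520} \left(- \frac{1}{83384}\right) = 12 i \sqrt{330} \left(- \frac{1}{83384}\right) = - \frac{3 i \sqrt{330}}{20846}$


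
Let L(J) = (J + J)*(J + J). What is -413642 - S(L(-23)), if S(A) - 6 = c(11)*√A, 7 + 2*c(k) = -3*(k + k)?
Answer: -411969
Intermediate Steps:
L(J) = 4*J² (L(J) = (2*J)*(2*J) = 4*J²)
c(k) = -7/2 - 3*k (c(k) = -7/2 + (-3*(k + k))/2 = -7/2 + (-6*k)/2 = -7/2 - 3*k)
S(A) = 6 - 73*√A/2 (S(A) = 6 + (-7/2 - 3*11)*√A = 6 + (-7/2 - 33)*√A = 6 - 73*√A/2)
-413642 - S(L(-23)) = -413642 - (6 - 73*√(4*(-23)²)/2) = -413642 - (6 - 73*√(4*529)/2) = -413642 - (6 - 73*√2116/2) = -413642 - (6 - 73/2*46) = -413642 - (6 - 1679) = -413642 - 1*(-1673) = -413642 + 1673 = -411969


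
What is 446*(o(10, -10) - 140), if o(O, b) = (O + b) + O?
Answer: -57980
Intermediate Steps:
o(O, b) = b + 2*O
446*(o(10, -10) - 140) = 446*((-10 + 2*10) - 140) = 446*((-10 + 20) - 140) = 446*(10 - 140) = 446*(-130) = -57980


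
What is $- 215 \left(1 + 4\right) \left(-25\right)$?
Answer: $26875$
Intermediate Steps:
$- 215 \left(1 + 4\right) \left(-25\right) = \left(-215\right) 5 \left(-25\right) = \left(-1075\right) \left(-25\right) = 26875$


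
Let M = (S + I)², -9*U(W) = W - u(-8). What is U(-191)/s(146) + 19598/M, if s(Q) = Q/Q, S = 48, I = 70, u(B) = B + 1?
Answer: 1369199/62658 ≈ 21.852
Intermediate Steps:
u(B) = 1 + B
U(W) = -7/9 - W/9 (U(W) = -(W - (1 - 8))/9 = -(W - 1*(-7))/9 = -(W + 7)/9 = -(7 + W)/9 = -7/9 - W/9)
s(Q) = 1
M = 13924 (M = (48 + 70)² = 118² = 13924)
U(-191)/s(146) + 19598/M = (-7/9 - ⅑*(-191))/1 + 19598/13924 = (-7/9 + 191/9)*1 + 19598*(1/13924) = (184/9)*1 + 9799/6962 = 184/9 + 9799/6962 = 1369199/62658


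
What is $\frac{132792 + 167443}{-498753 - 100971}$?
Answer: $- \frac{300235}{599724} \approx -0.50062$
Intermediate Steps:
$\frac{132792 + 167443}{-498753 - 100971} = \frac{300235}{-498753 - 100971} = \frac{300235}{-599724} = 300235 \left(- \frac{1}{599724}\right) = - \frac{300235}{599724}$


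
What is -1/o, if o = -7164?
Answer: 1/7164 ≈ 0.00013959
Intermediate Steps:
-1/o = -1/(-7164) = -1*(-1/7164) = 1/7164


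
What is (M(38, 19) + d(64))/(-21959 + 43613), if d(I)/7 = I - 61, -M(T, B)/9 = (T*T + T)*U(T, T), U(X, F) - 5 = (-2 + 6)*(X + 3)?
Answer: -751367/7218 ≈ -104.10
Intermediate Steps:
U(X, F) = 17 + 4*X (U(X, F) = 5 + (-2 + 6)*(X + 3) = 5 + 4*(3 + X) = 5 + (12 + 4*X) = 17 + 4*X)
M(T, B) = -9*(17 + 4*T)*(T + T**2) (M(T, B) = -9*(T*T + T)*(17 + 4*T) = -9*(T**2 + T)*(17 + 4*T) = -9*(T + T**2)*(17 + 4*T) = -9*(17 + 4*T)*(T + T**2))
d(I) = -427 + 7*I (d(I) = 7*(I - 61) = 7*(-61 + I) = -427 + 7*I)
(M(38, 19) + d(64))/(-21959 + 43613) = (-9*38*(1 + 38)*(17 + 4*38) + (-427 + 7*64))/(-21959 + 43613) = (-9*38*39*(17 + 152) + (-427 + 448))/21654 = (-9*38*39*169 + 21)*(1/21654) = (-2254122 + 21)*(1/21654) = -2254101*1/21654 = -751367/7218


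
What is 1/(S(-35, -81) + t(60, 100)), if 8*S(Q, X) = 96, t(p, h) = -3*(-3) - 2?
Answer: 1/19 ≈ 0.052632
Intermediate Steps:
t(p, h) = 7 (t(p, h) = 9 - 2 = 7)
S(Q, X) = 12 (S(Q, X) = (1/8)*96 = 12)
1/(S(-35, -81) + t(60, 100)) = 1/(12 + 7) = 1/19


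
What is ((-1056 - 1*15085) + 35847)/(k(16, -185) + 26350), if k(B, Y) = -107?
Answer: 19706/26243 ≈ 0.75091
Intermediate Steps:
((-1056 - 1*15085) + 35847)/(k(16, -185) + 26350) = ((-1056 - 1*15085) + 35847)/(-107 + 26350) = ((-1056 - 15085) + 35847)/26243 = (-16141 + 35847)*(1/26243) = 19706*(1/26243) = 19706/26243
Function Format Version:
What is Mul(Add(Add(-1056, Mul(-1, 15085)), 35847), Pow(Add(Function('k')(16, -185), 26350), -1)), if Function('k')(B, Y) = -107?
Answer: Rational(19706, 26243) ≈ 0.75091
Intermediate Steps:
Mul(Add(Add(-1056, Mul(-1, 15085)), 35847), Pow(Add(Function('k')(16, -185), 26350), -1)) = Mul(Add(Add(-1056, Mul(-1, 15085)), 35847), Pow(Add(-107, 26350), -1)) = Mul(Add(Add(-1056, -15085), 35847), Pow(26243, -1)) = Mul(Add(-16141, 35847), Rational(1, 26243)) = Mul(19706, Rational(1, 26243)) = Rational(19706, 26243)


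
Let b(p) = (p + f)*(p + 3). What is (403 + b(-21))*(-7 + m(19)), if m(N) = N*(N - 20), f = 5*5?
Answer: -8606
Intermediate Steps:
f = 25
b(p) = (3 + p)*(25 + p) (b(p) = (p + 25)*(p + 3) = (25 + p)*(3 + p) = (3 + p)*(25 + p))
m(N) = N*(-20 + N)
(403 + b(-21))*(-7 + m(19)) = (403 + (75 + (-21)² + 28*(-21)))*(-7 + 19*(-20 + 19)) = (403 + (75 + 441 - 588))*(-7 + 19*(-1)) = (403 - 72)*(-7 - 19) = 331*(-26) = -8606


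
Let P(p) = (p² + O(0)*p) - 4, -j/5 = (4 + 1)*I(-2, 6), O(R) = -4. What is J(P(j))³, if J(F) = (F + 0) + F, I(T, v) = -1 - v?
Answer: 214298089575688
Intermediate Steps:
j = 175 (j = -5*(4 + 1)*(-1 - 1*6) = -25*(-1 - 6) = -25*(-7) = -5*(-35) = 175)
P(p) = -4 + p² - 4*p (P(p) = (p² - 4*p) - 4 = -4 + p² - 4*p)
J(F) = 2*F (J(F) = F + F = 2*F)
J(P(j))³ = (2*(-4 + 175² - 4*175))³ = (2*(-4 + 30625 - 700))³ = (2*29921)³ = 59842³ = 214298089575688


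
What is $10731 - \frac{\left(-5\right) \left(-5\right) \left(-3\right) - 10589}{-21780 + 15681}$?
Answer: $\frac{65437705}{6099} \approx 10729.0$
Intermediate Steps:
$10731 - \frac{\left(-5\right) \left(-5\right) \left(-3\right) - 10589}{-21780 + 15681} = 10731 - \frac{25 \left(-3\right) - 10589}{-6099} = 10731 - \left(-75 - 10589\right) \left(- \frac{1}{6099}\right) = 10731 - \left(-10664\right) \left(- \frac{1}{6099}\right) = 10731 - \frac{10664}{6099} = \frac{65437705}{6099}$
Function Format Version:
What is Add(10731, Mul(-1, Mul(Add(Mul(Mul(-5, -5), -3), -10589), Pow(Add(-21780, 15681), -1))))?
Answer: Rational(65437705, 6099) ≈ 10729.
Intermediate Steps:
Add(10731, Mul(-1, Mul(Add(Mul(Mul(-5, -5), -3), -10589), Pow(Add(-21780, 15681), -1)))) = Add(10731, Mul(-1, Mul(Add(Mul(25, -3), -10589), Pow(-6099, -1)))) = Add(10731, Mul(-1, Mul(Add(-75, -10589), Rational(-1, 6099)))) = Add(10731, Mul(-1, Mul(-10664, Rational(-1, 6099)))) = Add(10731, Mul(-1, Rational(10664, 6099))) = Add(10731, Rational(-10664, 6099)) = Rational(65437705, 6099)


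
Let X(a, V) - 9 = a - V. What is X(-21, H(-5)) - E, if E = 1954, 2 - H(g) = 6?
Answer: -1962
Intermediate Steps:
H(g) = -4 (H(g) = 2 - 1*6 = 2 - 6 = -4)
X(a, V) = 9 + a - V (X(a, V) = 9 + (a - V) = 9 + a - V)
X(-21, H(-5)) - E = (9 - 21 - 1*(-4)) - 1*1954 = (9 - 21 + 4) - 1954 = -8 - 1954 = -1962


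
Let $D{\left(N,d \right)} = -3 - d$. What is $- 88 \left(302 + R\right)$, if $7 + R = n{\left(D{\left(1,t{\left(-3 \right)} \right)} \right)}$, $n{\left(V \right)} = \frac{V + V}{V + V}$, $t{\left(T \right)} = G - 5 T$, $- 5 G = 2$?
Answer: $-26048$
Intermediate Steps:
$G = - \frac{2}{5}$ ($G = \left(- \frac{1}{5}\right) 2 = - \frac{2}{5} \approx -0.4$)
$t{\left(T \right)} = - \frac{2}{5} - 5 T$
$n{\left(V \right)} = 1$ ($n{\left(V \right)} = \frac{2 V}{2 V} = 2 V \frac{1}{2 V} = 1$)
$R = -6$ ($R = -7 + 1 = -6$)
$- 88 \left(302 + R\right) = - 88 \left(302 - 6\right) = \left(-88\right) 296 = -26048$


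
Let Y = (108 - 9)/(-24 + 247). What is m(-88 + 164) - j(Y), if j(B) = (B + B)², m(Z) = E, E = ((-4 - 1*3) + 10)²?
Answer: 408357/49729 ≈ 8.2116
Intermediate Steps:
E = 9 (E = ((-4 - 3) + 10)² = (-7 + 10)² = 3² = 9)
m(Z) = 9
Y = 99/223 ≈ 0.44395
j(B) = 4*B² (j(B) = (2*B)² = 4*B²)
m(-88 + 164) - j(Y) = 9 - 4*(99/223)² = 9 - 4*9801/49729 = 9 - 1*39204/49729 = 9 - 39204/49729 = 408357/49729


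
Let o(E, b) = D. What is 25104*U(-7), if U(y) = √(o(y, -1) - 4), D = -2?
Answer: 25104*I*√6 ≈ 61492.0*I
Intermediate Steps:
o(E, b) = -2
U(y) = I*√6 (U(y) = √(-2 - 4) = √(-6) = I*√6)
25104*U(-7) = 25104*(I*√6) = 25104*I*√6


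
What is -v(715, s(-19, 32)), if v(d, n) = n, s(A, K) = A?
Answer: 19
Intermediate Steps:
-v(715, s(-19, 32)) = -1*(-19) = 19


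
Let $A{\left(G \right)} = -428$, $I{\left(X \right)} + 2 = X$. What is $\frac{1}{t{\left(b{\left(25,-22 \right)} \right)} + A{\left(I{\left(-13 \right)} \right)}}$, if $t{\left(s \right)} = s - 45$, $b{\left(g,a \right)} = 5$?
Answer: $- \frac{1}{468} \approx -0.0021368$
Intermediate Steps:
$I{\left(X \right)} = -2 + X$
$t{\left(s \right)} = -45 + s$
$\frac{1}{t{\left(b{\left(25,-22 \right)} \right)} + A{\left(I{\left(-13 \right)} \right)}} = \frac{1}{\left(-45 + 5\right) - 428} = \frac{1}{-40 - 428} = \frac{1}{-468} = - \frac{1}{468}$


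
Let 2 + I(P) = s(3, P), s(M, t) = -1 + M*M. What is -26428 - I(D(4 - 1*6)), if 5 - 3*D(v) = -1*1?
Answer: -26434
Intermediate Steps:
s(M, t) = -1 + M²
D(v) = 2 (D(v) = 5/3 - (-1)/3 = 5/3 - ⅓*(-1) = 5/3 + ⅓ = 2)
I(P) = 6 (I(P) = -2 + (-1 + 3²) = -2 + (-1 + 9) = -2 + 8 = 6)
-26428 - I(D(4 - 1*6)) = -26428 - 1*6 = -26428 - 6 = -26434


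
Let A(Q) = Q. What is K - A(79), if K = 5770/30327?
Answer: -2390063/30327 ≈ -78.810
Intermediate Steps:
K = 5770/30327 (K = 5770*(1/30327) = 5770/30327 ≈ 0.19026)
K - A(79) = 5770/30327 - 1*79 = 5770/30327 - 79 = -2390063/30327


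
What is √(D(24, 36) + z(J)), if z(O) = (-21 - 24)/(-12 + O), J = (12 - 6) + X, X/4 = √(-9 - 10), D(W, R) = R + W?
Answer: √(60 + 45/(6 - 4*I*√19)) ≈ 7.7985 + 0.14796*I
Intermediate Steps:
X = 4*I*√19 (X = 4*√(-9 - 10) = 4*√(-19) = 4*(I*√19) = 4*I*√19 ≈ 17.436*I)
J = 6 + 4*I*√19 (J = (12 - 6) + 4*I*√19 = 6 + 4*I*√19 ≈ 6.0 + 17.436*I)
z(O) = -45/(-12 + O)
√(D(24, 36) + z(J)) = √((36 + 24) - 45/(-12 + (6 + 4*I*√19))) = √(60 - 45/(-6 + 4*I*√19))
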